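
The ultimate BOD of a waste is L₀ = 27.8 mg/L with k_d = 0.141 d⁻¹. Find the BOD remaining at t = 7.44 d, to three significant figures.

L_t = L₀ e^(−k_d t) = 27.8 × e^(−0.141×7.44) = 27.8 × 0.3503 = 9.738 mg/L.

L ≈ 9.74 mg/L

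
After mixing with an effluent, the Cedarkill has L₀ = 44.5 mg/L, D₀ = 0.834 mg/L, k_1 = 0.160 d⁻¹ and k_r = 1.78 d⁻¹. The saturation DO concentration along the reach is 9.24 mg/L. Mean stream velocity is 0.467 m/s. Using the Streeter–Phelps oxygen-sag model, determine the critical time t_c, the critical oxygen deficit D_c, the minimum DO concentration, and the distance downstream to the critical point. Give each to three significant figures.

At the critical point dD/dt = 0, so k_1 L₀ e^(−k_1 t) = k_r D. Substituting D(t) from the Streeter–Phelps equation and solving for t gives
t_c = ln[(k_r/k_1)(1 − D₀(k_r−k_1)/(k_1 L₀))] / (k_r−k_1).
Here k_r−k_1 = 1.620 d⁻¹ and 1 − D₀(k_r−k_1)/(k_1 L₀) = 1 − 0.834×1.620/(0.160×44.5) = 0.8102, so
t_c = ln(11.12 × 0.8102) / 1.620 = 2.199 / 1.620 = 1.357 d.
D_c = (k_1/k_r) L₀ e^(−k_1 t_c) = (0.160/1.78) × 44.5 × e^(−0.160×1.357) = 0.08989 × 44.5 × 0.8048 = 3.219 mg/L.
Minimum DO = C_s − D_c = 9.24 − 3.219 = 6.021 mg/L.
x_c = v t_c = 0.467 m/s × 1.357 d × 86400 s/d = 54760 m ≈ 54.8 km.

t_c ≈ 1.36 d; D_c ≈ 3.22 mg/L; min DO ≈ 6.02 mg/L; x_c ≈ 54.8 km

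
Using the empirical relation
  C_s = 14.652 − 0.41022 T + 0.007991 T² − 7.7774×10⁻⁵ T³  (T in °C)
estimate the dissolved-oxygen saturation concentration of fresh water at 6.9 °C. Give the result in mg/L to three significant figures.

C_s = 14.652 − 0.41022×6.9 + 0.007991×6.9² − 7.7774×10⁻⁵×6.9³ = 12.18 mg/L.

C_s ≈ 12.2 mg/L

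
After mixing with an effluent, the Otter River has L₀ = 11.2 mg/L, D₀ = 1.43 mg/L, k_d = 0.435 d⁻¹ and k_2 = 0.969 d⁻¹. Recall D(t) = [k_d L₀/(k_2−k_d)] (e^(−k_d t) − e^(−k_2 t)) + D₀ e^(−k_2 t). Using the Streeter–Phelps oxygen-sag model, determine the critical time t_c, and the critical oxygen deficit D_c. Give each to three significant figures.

t_c = [1/(k_2−k_d)] ln[(k_2/k_d)(1 − D₀(k_2−k_d)/(k_d L₀))]
= [1/(0.969−0.435)] ln[(0.969/0.435)(1 − 1.43×0.5340/(0.435×11.2))]
= (1/0.5340) ln[2.228 × 0.8433] = 1.873 × ln(1.878) = 1.873 × 0.6304 = 1.181 d.
D_c = (k_d/k_2) L₀ e^(−k_d t_c) = (0.435/0.969) × 11.2 × e^(−0.435×1.181) = 0.4489 × 11.2 × 0.5984 = 3.008 mg/L.

t_c ≈ 1.18 d; D_c ≈ 3.01 mg/L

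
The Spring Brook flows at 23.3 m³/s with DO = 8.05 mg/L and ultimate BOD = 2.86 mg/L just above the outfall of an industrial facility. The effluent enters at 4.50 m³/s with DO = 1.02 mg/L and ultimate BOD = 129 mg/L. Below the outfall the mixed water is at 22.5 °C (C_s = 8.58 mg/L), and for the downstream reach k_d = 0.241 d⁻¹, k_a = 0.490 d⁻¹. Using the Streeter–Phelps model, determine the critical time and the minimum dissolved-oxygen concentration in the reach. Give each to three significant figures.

Mixed DO = (23.3×8.05 + 4.50×1.02)/(23.3+4.50) = 192.2/27.80 = 6.912 mg/L.
Mixed L₀ = (23.3×2.86 + 4.50×129)/(27.80) = 647.1/27.80 = 23.28 mg/L.
Initial deficit D₀ = C_s − DO₀ = 8.58 − 6.912 = 1.668 mg/L.
t_c = (1/0.2490) ln[(0.490/0.241)(1 − 1.668×0.2490/(0.241×23.28))] = 4.016 × ln(1.883) = 2.541 d.
D_c = (0.241/0.490) × 23.28 × e^(−0.241×2.541) = 0.4918 × 23.28 × 0.5421 = 6.206 mg/L.
Minimum DO = 8.58 − 6.206 = 2.374 mg/L.

t_c ≈ 2.54 d; minimum DO ≈ 2.37 mg/L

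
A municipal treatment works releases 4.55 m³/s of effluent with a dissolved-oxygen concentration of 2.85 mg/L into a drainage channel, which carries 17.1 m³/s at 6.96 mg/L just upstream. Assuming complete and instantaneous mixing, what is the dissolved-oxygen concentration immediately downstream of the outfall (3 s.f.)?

6.10 mg/L

Flow-weighted mixing: C = (Q_r C_r + Q_w C_w)/(Q_r + Q_w)
= (17.1×6.96 + 4.55×2.85)/(17.1 + 4.55) = 132.0/21.65 = 6.096 mg/L.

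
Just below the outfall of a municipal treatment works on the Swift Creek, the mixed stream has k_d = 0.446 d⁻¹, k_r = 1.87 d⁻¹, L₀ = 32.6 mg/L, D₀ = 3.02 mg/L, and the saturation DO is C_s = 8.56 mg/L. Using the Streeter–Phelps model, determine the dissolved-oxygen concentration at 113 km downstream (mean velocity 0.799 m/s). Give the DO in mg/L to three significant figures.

Travel time t = x/v = 113 km / (0.799 m/s) = 113000 m / 0.799 m/s = 141400 s = 1.637 d.
k_d L₀/(k_r−k_d) = 0.446×32.6/(1.87−0.446) = 14.54/1.424 = 10.21 mg/L.
e^(−k_d t) = e^(−0.446×1.637) = 0.4819; e^(−k_r t) = e^(−1.87×1.637) = 0.04684.
D = 10.21 × (0.4819 − 0.04684) + 3.02 × 0.04684 = 4.442 + 0.1415 = 4.583 mg/L.
DO = C_s − D = 8.56 − 4.583 = 3.977 mg/L.

DO ≈ 3.98 mg/L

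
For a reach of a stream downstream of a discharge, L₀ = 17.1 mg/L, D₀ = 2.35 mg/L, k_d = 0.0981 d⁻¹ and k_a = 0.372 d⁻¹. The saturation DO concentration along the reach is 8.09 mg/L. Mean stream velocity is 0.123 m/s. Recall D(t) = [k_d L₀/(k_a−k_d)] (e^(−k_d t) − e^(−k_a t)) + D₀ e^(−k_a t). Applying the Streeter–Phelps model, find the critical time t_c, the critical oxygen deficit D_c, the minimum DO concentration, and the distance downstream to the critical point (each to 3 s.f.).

At the critical point dD/dt = 0, so k_d L₀ e^(−k_d t) = k_a D. Substituting D(t) from the Streeter–Phelps equation and solving for t gives
t_c = ln[(k_a/k_d)(1 − D₀(k_a−k_d)/(k_d L₀))] / (k_a−k_d).
Here k_a−k_d = 0.2739 d⁻¹ and 1 − D₀(k_a−k_d)/(k_d L₀) = 1 − 2.35×0.2739/(0.0981×17.1) = 0.6163, so
t_c = ln(3.792 × 0.6163) / 0.2739 = 0.8489 / 0.2739 = 3.099 d.
D_c = (k_d/k_a) L₀ e^(−k_d t_c) = (0.0981/0.372) × 17.1 × e^(−0.0981×3.099) = 0.2637 × 17.1 × 0.7378 = 3.327 mg/L.
Minimum DO = C_s − D_c = 8.09 − 3.327 = 4.763 mg/L.
x_c = v t_c = 0.123 m/s × 3.099 d × 86400 s/d = 32940 m ≈ 32.9 km.

t_c ≈ 3.10 d; D_c ≈ 3.33 mg/L; min DO ≈ 4.76 mg/L; x_c ≈ 32.9 km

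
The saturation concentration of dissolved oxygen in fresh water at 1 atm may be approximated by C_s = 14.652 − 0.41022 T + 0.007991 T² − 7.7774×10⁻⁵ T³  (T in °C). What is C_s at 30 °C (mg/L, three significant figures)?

C_s = 14.652 − 0.41022×30 + 0.007991×30² − 7.7774×10⁻⁵×30³ = 7.437 mg/L.

C_s ≈ 7.44 mg/L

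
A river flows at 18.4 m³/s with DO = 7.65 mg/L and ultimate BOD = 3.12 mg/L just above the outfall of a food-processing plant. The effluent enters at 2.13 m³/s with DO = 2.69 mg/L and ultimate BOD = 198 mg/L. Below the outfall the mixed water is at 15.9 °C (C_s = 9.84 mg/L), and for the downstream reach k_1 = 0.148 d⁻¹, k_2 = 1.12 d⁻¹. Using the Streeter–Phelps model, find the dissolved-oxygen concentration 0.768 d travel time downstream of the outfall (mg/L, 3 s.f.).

Mixed DO = (18.4×7.65 + 2.13×2.69)/(18.4+2.13) = 146.5/20.53 = 7.135 mg/L.
Mixed L₀ = (18.4×3.12 + 2.13×198)/(20.53) = 479.1/20.53 = 23.34 mg/L.
Initial deficit D₀ = C_s − DO₀ = 9.84 − 7.135 = 2.705 mg/L.
D(0.768) = [0.148×23.34/(1.12−0.148)](e^(−0.148×0.768) − e^(−1.12×0.768)) + 2.705 e^(−1.12×0.768)
= 3.554 × (0.8926 − 0.4231) + 2.705 × 0.4231 = 2.813 mg/L.
DO = 9.84 − 2.813 = 7.027 mg/L.

DO ≈ 7.03 mg/L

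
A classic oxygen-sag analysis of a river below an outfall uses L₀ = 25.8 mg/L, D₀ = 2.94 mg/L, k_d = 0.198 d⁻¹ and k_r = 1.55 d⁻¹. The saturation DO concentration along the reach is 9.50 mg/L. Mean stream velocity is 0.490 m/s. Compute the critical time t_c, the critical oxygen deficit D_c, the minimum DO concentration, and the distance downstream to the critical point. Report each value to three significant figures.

t_c ≈ 0.408 d; D_c ≈ 3.04 mg/L; min DO ≈ 6.46 mg/L; x_c ≈ 17.3 km

With k_r/k_d = 7.828 and 1 − D₀(k_r−k_d)/(k_d L₀) = 0.2219,
t_c = ln(7.828 × 0.2219) / (1.55 − 0.198) = ln(1.737) / 1.352 = 0.5522/1.352 = 0.4084 d.
L(t_c) = L₀ e^(−k_d t_c) = 25.8 × 0.9223 = 23.80 mg/L, and at the critical point k_r D_c = k_d L, so D_c = (0.198/1.55) × 23.80 = 3.040 mg/L.
Minimum DO = C_s − D_c = 9.50 − 3.040 = 6.460 mg/L.
x_c = v t_c = 0.490 m/s × 0.4084 d × 86400 s/d = 17290 m ≈ 17.3 km.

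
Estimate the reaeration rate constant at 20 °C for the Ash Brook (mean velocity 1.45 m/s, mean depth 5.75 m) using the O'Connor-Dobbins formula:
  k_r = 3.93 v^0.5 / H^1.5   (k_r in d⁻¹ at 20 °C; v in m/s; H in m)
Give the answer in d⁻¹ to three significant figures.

k_r = 3.93 × 1.45^0.5 / 5.75^1.5 = 3.93 × 1.204 / 13.79 = 0.3432 d⁻¹.

k_r ≈ 0.343 d⁻¹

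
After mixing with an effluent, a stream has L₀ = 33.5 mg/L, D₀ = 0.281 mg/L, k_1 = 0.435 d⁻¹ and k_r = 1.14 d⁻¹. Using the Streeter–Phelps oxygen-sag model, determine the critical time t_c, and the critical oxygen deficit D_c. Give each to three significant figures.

t_c = [1/(k_r−k_1)] ln[(k_r/k_1)(1 − D₀(k_r−k_1)/(k_1 L₀))]
= [1/(1.14−0.435)] ln[(1.14/0.435)(1 − 0.281×0.7050/(0.435×33.5))]
= (1/0.7050) ln[2.621 × 0.9864] = 1.418 × ln(2.585) = 1.418 × 0.9497 = 1.347 d.
D_c = (k_1/k_r) L₀ e^(−k_1 t_c) = (0.435/1.14) × 33.5 × e^(−0.435×1.347) = 0.3816 × 33.5 × 0.5565 = 7.114 mg/L.

t_c ≈ 1.35 d; D_c ≈ 7.11 mg/L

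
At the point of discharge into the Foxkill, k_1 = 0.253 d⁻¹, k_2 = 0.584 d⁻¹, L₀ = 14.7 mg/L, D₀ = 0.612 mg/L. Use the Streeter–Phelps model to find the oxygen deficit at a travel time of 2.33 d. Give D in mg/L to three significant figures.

D ≈ 3.51 mg/L

k_1 L₀/(k_2−k_1) = 0.253×14.7/(0.584−0.253) = 3.719/0.3310 = 11.24 mg/L.
e^(−k_1 t) = e^(−0.253×2.330) = 0.5546; e^(−k_2 t) = e^(−0.584×2.330) = 0.2565.
D = 11.24 × (0.5546 − 0.2565) + 0.612 × 0.2565 = 3.350 + 0.1570 = 3.507 mg/L.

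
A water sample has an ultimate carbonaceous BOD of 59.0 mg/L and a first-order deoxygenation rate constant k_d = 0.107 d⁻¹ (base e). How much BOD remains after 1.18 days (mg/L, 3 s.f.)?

L_t = L₀ e^(−k_d t) = 59.0 × e^(−0.107×1.18) = 59.0 × 0.8814 = 52.00 mg/L.

L ≈ 52.0 mg/L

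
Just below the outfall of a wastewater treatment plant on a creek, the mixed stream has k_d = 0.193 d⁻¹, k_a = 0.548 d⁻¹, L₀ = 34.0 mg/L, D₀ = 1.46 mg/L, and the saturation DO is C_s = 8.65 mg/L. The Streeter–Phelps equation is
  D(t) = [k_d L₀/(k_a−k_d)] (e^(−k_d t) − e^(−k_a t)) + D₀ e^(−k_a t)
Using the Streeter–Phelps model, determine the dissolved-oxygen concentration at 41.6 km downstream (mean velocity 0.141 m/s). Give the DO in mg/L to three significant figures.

Travel time t = x/v = 41.6 km / (0.141 m/s) = 41600 m / 0.141 m/s = 295000 s = 3.415 d.
k_d L₀/(k_a−k_d) = 0.193×34.0/(0.548−0.193) = 6.562/0.3550 = 18.48 mg/L.
e^(−k_d t) = e^(−0.193×3.415) = 0.5173; e^(−k_a t) = e^(−0.548×3.415) = 0.1539.
D = 18.48 × (0.5173 − 0.1539) + 1.46 × 0.1539 = 6.718 + 0.2247 = 6.942 mg/L.
DO = C_s − D = 8.65 − 6.942 = 1.708 mg/L.

DO ≈ 1.71 mg/L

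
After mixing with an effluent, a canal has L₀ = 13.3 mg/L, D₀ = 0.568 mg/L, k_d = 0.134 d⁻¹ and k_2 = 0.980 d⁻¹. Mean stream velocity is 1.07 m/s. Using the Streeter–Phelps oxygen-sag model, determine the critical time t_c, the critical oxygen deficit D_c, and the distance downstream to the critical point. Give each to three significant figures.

t_c ≈ 1.98 d; D_c ≈ 1.39 mg/L; x_c ≈ 183 km

At the critical point dD/dt = 0, so k_d L₀ e^(−k_d t) = k_2 D. Substituting D(t) from the Streeter–Phelps equation and solving for t gives
t_c = ln[(k_2/k_d)(1 − D₀(k_2−k_d)/(k_d L₀))] / (k_2−k_d).
Here k_2−k_d = 0.8460 d⁻¹ and 1 − D₀(k_2−k_d)/(k_d L₀) = 1 − 0.568×0.8460/(0.134×13.3) = 0.7304, so
t_c = ln(7.313 × 0.7304) / 0.8460 = 1.676 / 0.8460 = 1.981 d.
L(t_c) = L₀ e^(−k_d t_c) = 13.3 × 0.7669 = 10.20 mg/L, and at the critical point k_2 D_c = k_d L, so D_c = (0.134/0.980) × 10.20 = 1.395 mg/L.
x_c = v t_c = 1.07 m/s × 1.981 d × 86400 s/d = 183100 m ≈ 183 km.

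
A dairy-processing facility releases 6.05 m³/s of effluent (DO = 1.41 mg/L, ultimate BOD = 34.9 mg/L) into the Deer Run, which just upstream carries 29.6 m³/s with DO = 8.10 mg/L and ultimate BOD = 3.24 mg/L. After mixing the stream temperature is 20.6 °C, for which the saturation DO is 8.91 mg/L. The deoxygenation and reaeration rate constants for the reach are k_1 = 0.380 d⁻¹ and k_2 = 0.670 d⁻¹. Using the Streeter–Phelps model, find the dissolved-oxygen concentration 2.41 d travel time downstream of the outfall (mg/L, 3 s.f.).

DO ≈ 6.25 mg/L

Mixed DO = (29.6×8.10 + 6.05×1.41)/(29.6+6.05) = 248.3/35.65 = 6.965 mg/L.
Mixed L₀ = (29.6×3.24 + 6.05×34.9)/(35.65) = 307.0/35.65 = 8.613 mg/L.
Initial deficit D₀ = C_s − DO₀ = 8.91 − 6.965 = 1.945 mg/L.
D(2.41) = [0.380×8.613/(0.670−0.380)](e^(−0.380×2.41) − e^(−0.670×2.41)) + 1.945 e^(−0.670×2.41)
= 11.29 × (0.4002 − 0.1990) + 1.945 × 0.1990 = 2.658 mg/L.
DO = 8.91 − 2.658 = 6.252 mg/L.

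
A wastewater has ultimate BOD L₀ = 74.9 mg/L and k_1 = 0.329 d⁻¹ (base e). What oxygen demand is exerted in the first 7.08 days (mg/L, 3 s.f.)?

y_t = L₀(1 − e^(−k_1 t)) = 74.9 × (1 − e^(−0.329×7.08))
= 74.9 × (1 − 0.09736) = 74.9 × 0.9026 = 67.61 mg/L.

y ≈ 67.6 mg/L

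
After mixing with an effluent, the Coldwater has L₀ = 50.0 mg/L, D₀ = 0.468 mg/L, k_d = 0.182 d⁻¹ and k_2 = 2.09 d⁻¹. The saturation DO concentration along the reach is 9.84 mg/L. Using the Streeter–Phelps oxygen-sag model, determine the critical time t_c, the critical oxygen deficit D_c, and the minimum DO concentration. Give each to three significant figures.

t_c = [1/(k_2−k_d)] ln[(k_2/k_d)(1 − D₀(k_2−k_d)/(k_d L₀))]
= [1/(2.09−0.182)] ln[(2.09/0.182)(1 − 0.468×1.908/(0.182×50.0))]
= (1/1.908) ln[11.48 × 0.9019] = 0.5241 × ln(10.36) = 0.5241 × 2.338 = 1.225 d.
D_c = (k_d/k_2) L₀ e^(−k_d t_c) = (0.182/2.09) × 50.0 × e^(−0.182×1.225) = 0.08708 × 50.0 × 0.8001 = 3.484 mg/L.
Minimum DO = C_s − D_c = 9.84 − 3.484 = 6.356 mg/L.

t_c ≈ 1.23 d; D_c ≈ 3.48 mg/L; min DO ≈ 6.36 mg/L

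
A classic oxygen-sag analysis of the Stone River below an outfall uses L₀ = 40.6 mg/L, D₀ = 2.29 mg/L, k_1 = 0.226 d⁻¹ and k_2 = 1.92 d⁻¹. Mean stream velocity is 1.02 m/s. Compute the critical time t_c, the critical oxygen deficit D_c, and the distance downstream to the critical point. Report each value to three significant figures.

t_c ≈ 0.939 d; D_c ≈ 3.87 mg/L; x_c ≈ 82.7 km

At the critical point dD/dt = 0, so k_1 L₀ e^(−k_1 t) = k_2 D. Substituting D(t) from the Streeter–Phelps equation and solving for t gives
t_c = ln[(k_2/k_1)(1 − D₀(k_2−k_1)/(k_1 L₀))] / (k_2−k_1).
Here k_2−k_1 = 1.694 d⁻¹ and 1 − D₀(k_2−k_1)/(k_1 L₀) = 1 − 2.29×1.694/(0.226×40.6) = 0.5772, so
t_c = ln(8.496 × 0.5772) / 1.694 = 1.590 / 1.694 = 0.9386 d.
D_c = (k_1/k_2) L₀ e^(−k_1 t_c) = (0.226/1.92) × 40.6 × e^(−0.226×0.9386) = 0.1177 × 40.6 × 0.8089 = 3.866 mg/L.
x_c = v t_c = 1.02 m/s × 0.9386 d × 86400 s/d = 82720 m ≈ 82.7 km.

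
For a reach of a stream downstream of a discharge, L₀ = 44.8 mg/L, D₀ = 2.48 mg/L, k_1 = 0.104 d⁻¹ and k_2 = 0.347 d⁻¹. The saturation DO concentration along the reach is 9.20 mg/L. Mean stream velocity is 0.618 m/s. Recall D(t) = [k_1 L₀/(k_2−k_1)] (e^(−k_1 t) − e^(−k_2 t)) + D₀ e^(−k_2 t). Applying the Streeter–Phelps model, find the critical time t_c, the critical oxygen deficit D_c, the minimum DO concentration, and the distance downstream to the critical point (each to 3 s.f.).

With k_2/k_1 = 3.337 and 1 − D₀(k_2−k_1)/(k_1 L₀) = 0.8707,
t_c = ln(3.337 × 0.8707) / (0.347 − 0.104) = ln(2.905) / 0.2430 = 1.066/0.2430 = 4.389 d.
D_c = (k_1/k_2) L₀ e^(−k_1 t_c) = (0.104/0.347) × 44.8 × e^(−0.104×4.389) = 0.2997 × 44.8 × 0.6336 = 8.507 mg/L.
Minimum DO = C_s − D_c = 9.20 − 8.507 = 0.6932 mg/L.
x_c = v t_c = 0.618 m/s × 4.389 d × 86400 s/d = 234300 m ≈ 234 km.

t_c ≈ 4.39 d; D_c ≈ 8.51 mg/L; min DO ≈ 0.693 mg/L; x_c ≈ 234 km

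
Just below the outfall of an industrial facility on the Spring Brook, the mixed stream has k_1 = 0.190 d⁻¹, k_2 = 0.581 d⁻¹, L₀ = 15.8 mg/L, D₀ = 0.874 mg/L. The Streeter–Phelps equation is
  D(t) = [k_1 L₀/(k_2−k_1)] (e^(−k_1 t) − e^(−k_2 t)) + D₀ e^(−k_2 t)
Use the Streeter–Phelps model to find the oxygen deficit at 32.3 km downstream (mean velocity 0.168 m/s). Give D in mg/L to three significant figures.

Travel time t = x/v = 32.3 km / (0.168 m/s) = 32300 m / 0.168 m/s = 192300 s = 2.225 d.
k_1 L₀/(k_2−k_1) = 0.190×15.8/(0.581−0.190) = 3.002/0.3910 = 7.678 mg/L.
e^(−k_1 t) = e^(−0.190×2.225) = 0.6552; e^(−k_2 t) = e^(−0.581×2.225) = 0.2745.
D = 7.678 × (0.6552 − 0.2745) + 0.874 × 0.2745 = 2.923 + 0.2399 = 3.163 mg/L.

D ≈ 3.16 mg/L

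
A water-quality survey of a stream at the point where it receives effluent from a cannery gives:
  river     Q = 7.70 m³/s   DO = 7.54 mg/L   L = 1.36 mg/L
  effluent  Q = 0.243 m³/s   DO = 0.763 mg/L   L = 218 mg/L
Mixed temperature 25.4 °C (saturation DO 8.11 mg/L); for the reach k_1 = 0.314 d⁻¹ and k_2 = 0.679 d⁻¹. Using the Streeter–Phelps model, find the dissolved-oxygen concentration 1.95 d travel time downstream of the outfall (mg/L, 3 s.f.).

DO ≈ 6.01 mg/L

Mixed DO = (7.70×7.54 + 0.243×0.763)/(7.70+0.243) = 58.24/7.943 = 7.333 mg/L.
Mixed L₀ = (7.70×1.36 + 0.243×218)/(7.943) = 63.45/7.943 = 7.988 mg/L.
Initial deficit D₀ = C_s − DO₀ = 8.11 − 7.333 = 0.7773 mg/L.
D(1.95) = [0.314×7.988/(0.679−0.314)](e^(−0.314×1.95) − e^(−0.679×1.95)) + 0.7773 e^(−0.679×1.95)
= 6.872 × (0.5421 − 0.2661) + 0.7773 × 0.2661 = 2.104 mg/L.
DO = 8.11 − 2.104 = 6.006 mg/L.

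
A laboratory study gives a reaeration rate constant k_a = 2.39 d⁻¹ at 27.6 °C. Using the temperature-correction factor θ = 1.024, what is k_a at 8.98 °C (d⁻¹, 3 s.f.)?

k_a(T₂) = k_a(T₁) · θ^(T₂−T₁) = 2.39 × 1.024^(8.98−27.6)
= 2.39 × 1.024^-18.6 = 2.39 × 0.6430 = 1.537 d⁻¹.

k_a ≈ 1.54 d⁻¹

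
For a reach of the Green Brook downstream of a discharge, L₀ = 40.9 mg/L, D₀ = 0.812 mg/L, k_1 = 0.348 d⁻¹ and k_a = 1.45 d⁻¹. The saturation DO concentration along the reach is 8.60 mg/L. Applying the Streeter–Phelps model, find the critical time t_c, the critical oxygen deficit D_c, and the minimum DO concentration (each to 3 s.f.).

t_c ≈ 1.24 d; D_c ≈ 6.38 mg/L; min DO ≈ 2.22 mg/L

t_c = [1/(k_a−k_1)] ln[(k_a/k_1)(1 − D₀(k_a−k_1)/(k_1 L₀))]
= [1/(1.45−0.348)] ln[(1.45/0.348)(1 − 0.812×1.102/(0.348×40.9))]
= (1/1.102) ln[4.167 × 0.9371] = 0.9074 × ln(3.905) = 0.9074 × 1.362 = 1.236 d.
D_c = (k_1/k_a) L₀ e^(−k_1 t_c) = (0.348/1.45) × 40.9 × e^(−0.348×1.236) = 0.2400 × 40.9 × 0.6504 = 6.384 mg/L.
Minimum DO = C_s − D_c = 8.60 − 6.384 = 2.216 mg/L.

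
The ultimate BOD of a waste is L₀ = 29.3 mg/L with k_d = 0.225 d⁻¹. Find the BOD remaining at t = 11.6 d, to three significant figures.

L ≈ 2.15 mg/L

L_t = L₀ e^(−k_d t) = 29.3 × e^(−0.225×11.6) = 29.3 × 0.07353 = 2.155 mg/L.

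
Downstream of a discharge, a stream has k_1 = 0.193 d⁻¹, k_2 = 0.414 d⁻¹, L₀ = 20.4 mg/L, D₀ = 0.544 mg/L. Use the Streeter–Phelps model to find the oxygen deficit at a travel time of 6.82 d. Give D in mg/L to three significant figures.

k_1 L₀/(k_2−k_1) = 0.193×20.4/(0.414−0.193) = 3.937/0.2210 = 17.82 mg/L.
e^(−k_1 t) = e^(−0.193×6.820) = 0.2681; e^(−k_2 t) = e^(−0.414×6.820) = 0.05940.
D = 17.82 × (0.2681 − 0.05940) + 0.544 × 0.05940 = 3.719 + 0.03231 = 3.751 mg/L.

D ≈ 3.75 mg/L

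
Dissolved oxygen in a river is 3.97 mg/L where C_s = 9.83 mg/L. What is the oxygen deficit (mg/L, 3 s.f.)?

D ≈ 5.86 mg/L

D = C_s − C = 9.83 − 3.97 = 5.86 mg/L.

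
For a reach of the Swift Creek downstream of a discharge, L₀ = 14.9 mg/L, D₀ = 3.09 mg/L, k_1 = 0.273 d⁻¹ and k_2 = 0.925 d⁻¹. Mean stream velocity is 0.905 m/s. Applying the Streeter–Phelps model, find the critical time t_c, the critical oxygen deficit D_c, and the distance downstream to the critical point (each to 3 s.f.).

At the critical point dD/dt = 0, so k_1 L₀ e^(−k_1 t) = k_2 D. Substituting D(t) from the Streeter–Phelps equation and solving for t gives
t_c = ln[(k_2/k_1)(1 − D₀(k_2−k_1)/(k_1 L₀))] / (k_2−k_1).
Here k_2−k_1 = 0.6520 d⁻¹ and 1 − D₀(k_2−k_1)/(k_1 L₀) = 1 − 3.09×0.6520/(0.273×14.9) = 0.5047, so
t_c = ln(3.388 × 0.5047) / 0.6520 = 0.5366 / 0.6520 = 0.8229 d.
L(t_c) = L₀ e^(−k_1 t_c) = 14.9 × 0.7988 = 11.90 mg/L, and at the critical point k_2 D_c = k_1 L, so D_c = (0.273/0.925) × 11.90 = 3.513 mg/L.
x_c = v t_c = 0.905 m/s × 0.8229 d × 86400 s/d = 64350 m ≈ 64.3 km.

t_c ≈ 0.823 d; D_c ≈ 3.51 mg/L; x_c ≈ 64.3 km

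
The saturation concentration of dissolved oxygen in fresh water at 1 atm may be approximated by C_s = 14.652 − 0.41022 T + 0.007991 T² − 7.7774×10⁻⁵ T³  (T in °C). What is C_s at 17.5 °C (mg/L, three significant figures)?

C_s = 14.652 − 0.41022×17.5 + 0.007991×17.5² − 7.7774×10⁻⁵×17.5³ = 9.504 mg/L.

C_s ≈ 9.50 mg/L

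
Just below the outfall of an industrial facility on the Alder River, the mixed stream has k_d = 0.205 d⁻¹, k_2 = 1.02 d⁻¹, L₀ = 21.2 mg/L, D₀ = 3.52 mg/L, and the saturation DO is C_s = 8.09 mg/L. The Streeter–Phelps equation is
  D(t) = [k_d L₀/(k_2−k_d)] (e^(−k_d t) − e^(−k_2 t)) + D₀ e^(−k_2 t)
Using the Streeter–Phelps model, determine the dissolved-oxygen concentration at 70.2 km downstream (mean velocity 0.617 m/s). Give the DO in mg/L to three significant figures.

DO ≈ 4.49 mg/L

Travel time t = x/v = 70.2 km / (0.617 m/s) = 70200 m / 0.617 m/s = 113800 s = 1.317 d.
k_d L₀/(k_2−k_d) = 0.205×21.2/(1.02−0.205) = 4.346/0.8150 = 5.333 mg/L.
e^(−k_d t) = e^(−0.205×1.317) = 0.7634; e^(−k_2 t) = e^(−1.02×1.317) = 0.2610.
D = 5.333 × (0.7634 − 0.2610) + 3.52 × 0.2610 = 2.679 + 0.9188 = 3.598 mg/L.
DO = C_s − D = 8.09 − 3.598 = 4.492 mg/L.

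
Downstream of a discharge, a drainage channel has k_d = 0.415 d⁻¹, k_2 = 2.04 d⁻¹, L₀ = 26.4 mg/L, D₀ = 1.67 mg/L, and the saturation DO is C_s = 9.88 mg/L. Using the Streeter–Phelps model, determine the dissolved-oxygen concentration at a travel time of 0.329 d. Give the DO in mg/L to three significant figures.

k_d L₀/(k_2−k_d) = 0.415×26.4/(2.04−0.415) = 10.96/1.625 = 6.742 mg/L.
e^(−k_d t) = e^(−0.415×0.3290) = 0.8724; e^(−k_2 t) = e^(−2.04×0.3290) = 0.5111.
D = 6.742 × (0.8724 − 0.5111) + 1.67 × 0.5111 = 2.436 + 0.8536 = 3.289 mg/L.
DO = C_s − D = 9.88 − 3.289 = 6.591 mg/L.

DO ≈ 6.59 mg/L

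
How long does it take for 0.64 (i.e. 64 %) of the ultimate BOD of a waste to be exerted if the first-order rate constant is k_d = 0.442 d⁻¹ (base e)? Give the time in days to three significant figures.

y/L₀ = 1 − e^(−k_d t) = 0.64 ⇒ e^(−k_d t) = 0.360
t = −ln(0.360) / 0.442 = 1.022 / 0.442 = 2.311 d.

t ≈ 2.31 d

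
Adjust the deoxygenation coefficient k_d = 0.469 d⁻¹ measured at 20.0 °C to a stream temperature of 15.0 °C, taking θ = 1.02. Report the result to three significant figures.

k_d(T₂) = k_d(T₁) · θ^(T₂−T₁) = 0.469 × 1.02^(15.0−20.0)
= 0.469 × 1.02^-5.00 = 0.469 × 0.9057 = 0.4248 d⁻¹.

k_d ≈ 0.425 d⁻¹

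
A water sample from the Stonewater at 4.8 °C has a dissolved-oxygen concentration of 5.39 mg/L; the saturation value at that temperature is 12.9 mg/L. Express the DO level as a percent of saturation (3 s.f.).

41.8 % saturation

% saturation = C/C_s × 100 = 5.39/12.9 × 100 = 41.8 %.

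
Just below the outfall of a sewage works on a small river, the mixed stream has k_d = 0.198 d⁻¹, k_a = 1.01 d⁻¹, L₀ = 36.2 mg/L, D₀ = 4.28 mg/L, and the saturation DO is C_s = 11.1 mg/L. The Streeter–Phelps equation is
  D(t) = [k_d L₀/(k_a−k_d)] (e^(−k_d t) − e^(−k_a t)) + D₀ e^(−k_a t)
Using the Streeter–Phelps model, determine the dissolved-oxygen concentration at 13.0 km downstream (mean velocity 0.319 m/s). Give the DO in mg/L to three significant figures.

Travel time t = x/v = 13.0 km / (0.319 m/s) = 13000 m / 0.319 m/s = 40750 s = 0.4717 d.
k_d L₀/(k_a−k_d) = 0.198×36.2/(1.01−0.198) = 7.168/0.8120 = 8.827 mg/L.
e^(−k_d t) = e^(−0.198×0.4717) = 0.9108; e^(−k_a t) = e^(−1.01×0.4717) = 0.6210.
D = 8.827 × (0.9108 − 0.6210) + 4.28 × 0.6210 = 2.558 + 2.658 = 5.216 mg/L.
DO = C_s − D = 11.1 − 5.216 = 5.884 mg/L.

DO ≈ 5.88 mg/L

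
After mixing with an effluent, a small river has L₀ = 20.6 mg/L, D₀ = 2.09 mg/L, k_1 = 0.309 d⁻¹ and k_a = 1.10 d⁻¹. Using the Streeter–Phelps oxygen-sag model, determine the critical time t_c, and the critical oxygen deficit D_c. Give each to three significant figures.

t_c ≈ 1.23 d; D_c ≈ 3.96 mg/L

At the critical point dD/dt = 0, so k_1 L₀ e^(−k_1 t) = k_a D. Substituting D(t) from the Streeter–Phelps equation and solving for t gives
t_c = ln[(k_a/k_1)(1 − D₀(k_a−k_1)/(k_1 L₀))] / (k_a−k_1).
Here k_a−k_1 = 0.7910 d⁻¹ and 1 − D₀(k_a−k_1)/(k_1 L₀) = 1 − 2.09×0.7910/(0.309×20.6) = 0.7403, so
t_c = ln(3.560 × 0.7403) / 0.7910 = 0.9690 / 0.7910 = 1.225 d.
D_c = (k_1/k_a) L₀ e^(−k_1 t_c) = (0.309/1.10) × 20.6 × e^(−0.309×1.225) = 0.2809 × 20.6 × 0.6849 = 3.963 mg/L.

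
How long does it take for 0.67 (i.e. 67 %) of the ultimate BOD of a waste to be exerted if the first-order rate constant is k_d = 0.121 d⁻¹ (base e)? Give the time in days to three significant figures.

y/L₀ = 1 − e^(−k_d t) = 0.67 ⇒ e^(−k_d t) = 0.330
t = −ln(0.330) / 0.121 = 1.109 / 0.121 = 9.163 d.

t ≈ 9.16 d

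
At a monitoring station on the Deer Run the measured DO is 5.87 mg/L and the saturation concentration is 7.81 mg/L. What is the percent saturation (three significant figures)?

% saturation = C/C_s × 100 = 5.87/7.81 × 100 = 75.2 %.

75.2 % saturation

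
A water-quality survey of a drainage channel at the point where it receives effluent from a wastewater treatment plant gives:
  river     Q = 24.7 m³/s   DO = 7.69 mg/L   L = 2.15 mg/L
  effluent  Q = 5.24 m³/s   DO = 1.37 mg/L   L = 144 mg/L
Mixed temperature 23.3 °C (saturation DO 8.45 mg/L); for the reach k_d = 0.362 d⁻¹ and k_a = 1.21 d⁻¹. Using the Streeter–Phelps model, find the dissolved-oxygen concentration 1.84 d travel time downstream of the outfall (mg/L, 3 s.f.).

DO ≈ 3.58 mg/L

Mixed DO = (24.7×7.69 + 5.24×1.37)/(24.7+5.24) = 197.1/29.94 = 6.584 mg/L.
Mixed L₀ = (24.7×2.15 + 5.24×144)/(29.94) = 807.7/29.94 = 26.98 mg/L.
Initial deficit D₀ = C_s − DO₀ = 8.45 − 6.584 = 1.866 mg/L.
D(1.84) = [0.362×26.98/(1.21−0.362)](e^(−0.362×1.84) − e^(−1.21×1.84)) + 1.866 e^(−1.21×1.84)
= 11.52 × (0.5137 − 0.1079) + 1.866 × 0.1079 = 4.874 mg/L.
DO = 8.45 − 4.874 = 3.576 mg/L.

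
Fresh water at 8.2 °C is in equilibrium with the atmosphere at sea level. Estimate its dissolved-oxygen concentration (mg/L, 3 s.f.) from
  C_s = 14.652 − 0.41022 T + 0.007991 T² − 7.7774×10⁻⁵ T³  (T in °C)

C_s = 14.652 − 0.41022×8.2 + 0.007991×8.2² − 7.7774×10⁻⁵×8.2³ = 11.78 mg/L.

C_s ≈ 11.8 mg/L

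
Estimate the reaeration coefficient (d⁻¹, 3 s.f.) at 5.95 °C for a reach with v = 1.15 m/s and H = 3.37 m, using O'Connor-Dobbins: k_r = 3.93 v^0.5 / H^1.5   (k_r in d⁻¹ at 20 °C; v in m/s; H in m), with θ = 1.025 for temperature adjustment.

k_r(20) = 3.93 × 1.15^0.5 / 3.37^1.5 = 3.93 × 1.072 / 6.186 = 0.6812 d⁻¹.
k_r(5.95) = 0.6812 × 1.025^(5.95−20) = 0.6812 × 0.7069 = 0.4815 d⁻¹.

k_r ≈ 0.482 d⁻¹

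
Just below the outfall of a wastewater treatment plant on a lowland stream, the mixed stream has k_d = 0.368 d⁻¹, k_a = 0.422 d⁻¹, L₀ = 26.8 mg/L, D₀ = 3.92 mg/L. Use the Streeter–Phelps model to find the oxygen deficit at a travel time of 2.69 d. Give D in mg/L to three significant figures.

D ≈ 10.4 mg/L

k_d L₀/(k_a−k_d) = 0.368×26.8/(0.422−0.368) = 9.862/0.05400 = 182.6 mg/L.
e^(−k_d t) = e^(−0.368×2.690) = 0.3716; e^(−k_a t) = e^(−0.422×2.690) = 0.3214.
D = 182.6 × (0.3716 − 0.3214) + 3.92 × 0.3214 = 9.176 + 1.260 = 10.44 mg/L.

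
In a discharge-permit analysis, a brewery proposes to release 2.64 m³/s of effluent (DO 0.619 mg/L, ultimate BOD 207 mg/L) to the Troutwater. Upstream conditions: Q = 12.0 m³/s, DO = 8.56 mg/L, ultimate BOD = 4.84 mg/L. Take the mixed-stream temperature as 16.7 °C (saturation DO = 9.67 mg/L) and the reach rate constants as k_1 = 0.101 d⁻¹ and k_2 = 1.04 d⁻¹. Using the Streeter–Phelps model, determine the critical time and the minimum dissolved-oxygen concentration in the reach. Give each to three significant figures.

Mixed DO = (12.0×8.56 + 2.64×0.619)/(12.0+2.64) = 104.4/14.64 = 7.128 mg/L.
Mixed L₀ = (12.0×4.84 + 2.64×207)/(14.64) = 604.6/14.64 = 41.30 mg/L.
Initial deficit D₀ = C_s − DO₀ = 9.67 − 7.128 = 2.542 mg/L.
t_c = (1/0.9390) ln[(1.04/0.101)(1 − 2.542×0.9390/(0.101×41.30))] = 1.065 × ln(4.404) = 1.579 d.
D_c = (0.101/1.04) × 41.30 × e^(−0.101×1.579) = 0.09712 × 41.30 × 0.8526 = 3.419 mg/L.
Minimum DO = 9.67 − 3.419 = 6.251 mg/L.

t_c ≈ 1.58 d; minimum DO ≈ 6.25 mg/L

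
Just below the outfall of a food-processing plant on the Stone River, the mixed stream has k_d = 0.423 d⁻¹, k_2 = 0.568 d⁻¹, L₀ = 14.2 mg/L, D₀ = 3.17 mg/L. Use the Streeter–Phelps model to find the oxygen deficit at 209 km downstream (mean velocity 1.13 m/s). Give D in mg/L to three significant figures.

Travel time t = x/v = 209 km / (1.13 m/s) = 209000 m / 1.13 m/s = 185000 s = 2.141 d.
k_d L₀/(k_2−k_d) = 0.423×14.2/(0.568−0.423) = 6.007/0.1450 = 41.42 mg/L.
e^(−k_d t) = e^(−0.423×2.141) = 0.4043; e^(−k_2 t) = e^(−0.568×2.141) = 0.2964.
D = 41.42 × (0.4043 − 0.2964) + 3.17 × 0.2964 = 4.470 + 0.9397 = 5.409 mg/L.

D ≈ 5.41 mg/L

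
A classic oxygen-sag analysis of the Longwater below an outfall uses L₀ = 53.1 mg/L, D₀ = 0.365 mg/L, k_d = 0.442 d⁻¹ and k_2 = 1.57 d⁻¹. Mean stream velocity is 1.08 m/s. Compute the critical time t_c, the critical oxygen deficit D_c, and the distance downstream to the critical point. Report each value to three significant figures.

t_c ≈ 1.11 d; D_c ≈ 9.16 mg/L; x_c ≈ 103 km

At the critical point dD/dt = 0, so k_d L₀ e^(−k_d t) = k_2 D. Substituting D(t) from the Streeter–Phelps equation and solving for t gives
t_c = ln[(k_2/k_d)(1 − D₀(k_2−k_d)/(k_d L₀))] / (k_2−k_d).
Here k_2−k_d = 1.128 d⁻¹ and 1 − D₀(k_2−k_d)/(k_d L₀) = 1 − 0.365×1.128/(0.442×53.1) = 0.9825, so
t_c = ln(3.552 × 0.9825) / 1.128 = 1.250 / 1.128 = 1.108 d.
L(t_c) = L₀ e^(−k_d t_c) = 53.1 × 0.6128 = 32.54 mg/L, and at the critical point k_2 D_c = k_d L, so D_c = (0.442/1.57) × 32.54 = 9.161 mg/L.
x_c = v t_c = 1.08 m/s × 1.108 d × 86400 s/d = 103400 m ≈ 103 km.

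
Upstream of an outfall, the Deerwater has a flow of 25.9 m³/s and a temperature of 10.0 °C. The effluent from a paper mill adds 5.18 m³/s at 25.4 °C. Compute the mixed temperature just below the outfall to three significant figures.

12.6 °C

Flow-weighted mixing: C = (Q_r C_r + Q_w C_w)/(Q_r + Q_w)
= (25.9×10.0 + 5.18×25.4)/(25.9 + 5.18) = 390.6/31.08 = 12.57 °C.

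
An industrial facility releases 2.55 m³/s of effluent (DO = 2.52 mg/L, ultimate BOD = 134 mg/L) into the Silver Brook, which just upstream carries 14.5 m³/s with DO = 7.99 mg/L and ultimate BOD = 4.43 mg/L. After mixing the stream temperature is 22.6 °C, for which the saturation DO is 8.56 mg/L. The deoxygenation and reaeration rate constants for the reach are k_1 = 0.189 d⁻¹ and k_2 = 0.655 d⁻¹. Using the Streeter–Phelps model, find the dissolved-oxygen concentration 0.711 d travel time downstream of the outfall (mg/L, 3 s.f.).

DO ≈ 5.31 mg/L

Mixed DO = (14.5×7.99 + 2.55×2.52)/(14.5+2.55) = 122.3/17.05 = 7.172 mg/L.
Mixed L₀ = (14.5×4.43 + 2.55×134)/(17.05) = 405.9/17.05 = 23.81 mg/L.
Initial deficit D₀ = C_s − DO₀ = 8.56 − 7.172 = 1.388 mg/L.
D(0.711) = [0.189×23.81/(0.655−0.189)](e^(−0.189×0.711) − e^(−0.655×0.711)) + 1.388 e^(−0.655×0.711)
= 9.656 × (0.8743 − 0.6277) + 1.388 × 0.6277 = 3.252 mg/L.
DO = 8.56 − 3.252 = 5.308 mg/L.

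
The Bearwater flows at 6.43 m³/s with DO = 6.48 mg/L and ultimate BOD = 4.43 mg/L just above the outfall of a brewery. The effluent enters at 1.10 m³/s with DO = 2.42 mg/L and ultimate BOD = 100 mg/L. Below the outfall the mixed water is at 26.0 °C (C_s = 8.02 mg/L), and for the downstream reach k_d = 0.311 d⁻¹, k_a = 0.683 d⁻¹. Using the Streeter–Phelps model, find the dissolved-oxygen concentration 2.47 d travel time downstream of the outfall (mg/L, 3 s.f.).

Mixed DO = (6.43×6.48 + 1.10×2.42)/(6.43+1.10) = 44.33/7.530 = 5.887 mg/L.
Mixed L₀ = (6.43×4.43 + 1.10×100)/(7.530) = 138.5/7.530 = 18.39 mg/L.
Initial deficit D₀ = C_s − DO₀ = 8.02 − 5.887 = 2.133 mg/L.
D(2.47) = [0.311×18.39/(0.683−0.311)](e^(−0.311×2.47) − e^(−0.683×2.47)) + 2.133 e^(−0.683×2.47)
= 15.38 × (0.4639 − 0.1851) + 2.133 × 0.1851 = 4.681 mg/L.
DO = 8.02 − 4.681 = 3.339 mg/L.

DO ≈ 3.34 mg/L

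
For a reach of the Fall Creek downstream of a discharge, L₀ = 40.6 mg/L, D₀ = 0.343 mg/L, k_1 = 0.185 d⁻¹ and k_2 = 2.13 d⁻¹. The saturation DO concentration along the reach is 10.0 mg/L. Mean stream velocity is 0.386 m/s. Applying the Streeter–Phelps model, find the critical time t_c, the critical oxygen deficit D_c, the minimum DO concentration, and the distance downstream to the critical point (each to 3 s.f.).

With k_2/k_1 = 11.51 and 1 − D₀(k_2−k_1)/(k_1 L₀) = 0.9112,
t_c = ln(11.51 × 0.9112) / (2.13 − 0.185) = ln(10.49) / 1.945 = 2.351/1.945 = 1.208 d.
D_c = (k_1/k_2) L₀ e^(−k_1 t_c) = (0.185/2.13) × 40.6 × e^(−0.185×1.208) = 0.08685 × 40.6 × 0.7997 = 2.820 mg/L.
Minimum DO = C_s − D_c = 10.0 − 2.820 = 7.180 mg/L.
x_c = v t_c = 0.386 m/s × 1.208 d × 86400 s/d = 40300 m ≈ 40.3 km.

t_c ≈ 1.21 d; D_c ≈ 2.82 mg/L; min DO ≈ 7.18 mg/L; x_c ≈ 40.3 km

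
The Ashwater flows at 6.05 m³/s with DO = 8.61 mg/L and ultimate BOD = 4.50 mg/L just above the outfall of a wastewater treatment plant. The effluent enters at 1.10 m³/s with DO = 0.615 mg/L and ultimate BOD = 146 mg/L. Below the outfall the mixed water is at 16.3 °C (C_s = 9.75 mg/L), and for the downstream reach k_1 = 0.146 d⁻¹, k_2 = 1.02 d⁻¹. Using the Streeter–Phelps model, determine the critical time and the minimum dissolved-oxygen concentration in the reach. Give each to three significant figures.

t_c ≈ 1.34 d; minimum DO ≈ 6.66 mg/L

Mixed DO = (6.05×8.61 + 1.10×0.615)/(6.05+1.10) = 52.77/7.150 = 7.380 mg/L.
Mixed L₀ = (6.05×4.50 + 1.10×146)/(7.150) = 187.8/7.150 = 26.27 mg/L.
Initial deficit D₀ = C_s − DO₀ = 9.75 − 7.380 = 2.370 mg/L.
t_c = (1/0.8740) ln[(1.02/0.146)(1 − 2.370×0.8740/(0.146×26.27))] = 1.144 × ln(3.213) = 1.336 d.
D_c = (0.146/1.02) × 26.27 × e^(−0.146×1.336) = 0.1431 × 26.27 × 0.8228 = 3.094 mg/L.
Minimum DO = 9.75 − 3.094 = 6.656 mg/L.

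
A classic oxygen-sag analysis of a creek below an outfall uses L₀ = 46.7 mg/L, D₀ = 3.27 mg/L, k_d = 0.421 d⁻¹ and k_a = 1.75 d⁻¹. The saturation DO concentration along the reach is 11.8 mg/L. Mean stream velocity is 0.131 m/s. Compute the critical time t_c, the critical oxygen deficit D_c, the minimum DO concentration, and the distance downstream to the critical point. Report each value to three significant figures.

t_c ≈ 0.884 d; D_c ≈ 7.74 mg/L; min DO ≈ 4.06 mg/L; x_c ≈ 10.0 km

With k_a/k_d = 4.157 and 1 − D₀(k_a−k_d)/(k_d L₀) = 0.7790,
t_c = ln(4.157 × 0.7790) / (1.75 − 0.421) = ln(3.238) / 1.329 = 1.175/1.329 = 0.8841 d.
L(t_c) = L₀ e^(−k_d t_c) = 46.7 × 0.6892 = 32.19 mg/L, and at the critical point k_a D_c = k_d L, so D_c = (0.421/1.75) × 32.19 = 7.743 mg/L.
Minimum DO = C_s − D_c = 11.8 − 7.743 = 4.057 mg/L.
x_c = v t_c = 0.131 m/s × 0.8841 d × 86400 s/d = 10010 m ≈ 10.0 km.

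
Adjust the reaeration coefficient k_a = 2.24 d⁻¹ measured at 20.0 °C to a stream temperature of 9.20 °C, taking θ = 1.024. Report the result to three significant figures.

k_a ≈ 1.73 d⁻¹

k_a(T₂) = k_a(T₁) · θ^(T₂−T₁) = 2.24 × 1.024^(9.20−20.0)
= 2.24 × 1.024^-10.8 = 2.24 × 0.7740 = 1.734 d⁻¹.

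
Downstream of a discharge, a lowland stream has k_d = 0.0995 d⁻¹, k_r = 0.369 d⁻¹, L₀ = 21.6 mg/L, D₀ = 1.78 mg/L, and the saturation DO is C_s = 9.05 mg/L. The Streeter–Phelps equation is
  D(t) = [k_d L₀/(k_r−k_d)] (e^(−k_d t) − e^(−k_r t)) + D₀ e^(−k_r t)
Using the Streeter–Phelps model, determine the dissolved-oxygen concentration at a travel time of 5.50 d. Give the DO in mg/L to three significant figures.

DO ≈ 5.25 mg/L

k_d L₀/(k_r−k_d) = 0.0995×21.6/(0.369−0.0995) = 2.149/0.2695 = 7.975 mg/L.
e^(−k_d t) = e^(−0.0995×5.500) = 0.5785; e^(−k_r t) = e^(−0.369×5.500) = 0.1314.
D = 7.975 × (0.5785 − 0.1314) + 1.78 × 0.1314 = 3.566 + 0.2339 = 3.800 mg/L.
DO = C_s − D = 9.05 − 3.800 = 5.250 mg/L.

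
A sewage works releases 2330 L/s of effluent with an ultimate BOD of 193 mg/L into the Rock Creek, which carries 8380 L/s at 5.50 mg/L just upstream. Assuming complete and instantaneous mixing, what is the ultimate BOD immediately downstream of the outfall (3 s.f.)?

46.3 mg/L

Flow-weighted mixing: C = (Q_r C_r + Q_w C_w)/(Q_r + Q_w)
= (8380×5.50 + 2330×193)/(8380 + 2330) = 495800/10710 = 46.29 mg/L.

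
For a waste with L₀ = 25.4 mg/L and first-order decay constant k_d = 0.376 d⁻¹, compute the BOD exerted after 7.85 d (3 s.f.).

y_t = L₀(1 − e^(−k_d t)) = 25.4 × (1 − e^(−0.376×7.85))
= 25.4 × (1 − 0.05226) = 25.4 × 0.9477 = 24.07 mg/L.

y ≈ 24.1 mg/L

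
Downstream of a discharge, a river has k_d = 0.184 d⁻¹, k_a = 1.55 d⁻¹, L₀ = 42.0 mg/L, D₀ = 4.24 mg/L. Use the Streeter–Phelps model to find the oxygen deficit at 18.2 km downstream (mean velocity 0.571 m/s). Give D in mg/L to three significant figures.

D ≈ 4.49 mg/L

Travel time t = x/v = 18.2 km / (0.571 m/s) = 18200 m / 0.571 m/s = 31870 s = 0.3689 d.
k_d L₀/(k_a−k_d) = 0.184×42.0/(1.55−0.184) = 7.728/1.366 = 5.657 mg/L.
e^(−k_d t) = e^(−0.184×0.3689) = 0.9344; e^(−k_a t) = e^(−1.55×0.3689) = 0.5645.
D = 5.657 × (0.9344 − 0.5645) + 4.24 × 0.5645 = 2.093 + 2.393 = 4.486 mg/L.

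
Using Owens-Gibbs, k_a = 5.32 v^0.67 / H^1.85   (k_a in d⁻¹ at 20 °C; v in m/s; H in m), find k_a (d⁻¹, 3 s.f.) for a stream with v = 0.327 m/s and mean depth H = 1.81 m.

k_a ≈ 0.839 d⁻¹

k_a = 5.32 × 0.327^0.67 / 1.81^1.85 = 5.32 × 0.4729 / 2.997 = 0.8394 d⁻¹.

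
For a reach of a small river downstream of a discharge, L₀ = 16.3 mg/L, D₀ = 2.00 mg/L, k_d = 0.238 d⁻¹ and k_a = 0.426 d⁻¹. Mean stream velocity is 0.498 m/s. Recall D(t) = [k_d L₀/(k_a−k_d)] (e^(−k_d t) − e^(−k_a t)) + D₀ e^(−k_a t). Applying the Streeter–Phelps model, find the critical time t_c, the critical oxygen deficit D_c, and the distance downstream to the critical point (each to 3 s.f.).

At the critical point dD/dt = 0, so k_d L₀ e^(−k_d t) = k_a D. Substituting D(t) from the Streeter–Phelps equation and solving for t gives
t_c = ln[(k_a/k_d)(1 − D₀(k_a−k_d)/(k_d L₀))] / (k_a−k_d).
Here k_a−k_d = 0.1880 d⁻¹ and 1 − D₀(k_a−k_d)/(k_d L₀) = 1 − 2.00×0.1880/(0.238×16.3) = 0.9031, so
t_c = ln(1.790 × 0.9031) / 0.1880 = 0.4802 / 0.1880 = 2.554 d.
D_c = (k_d/k_a) L₀ e^(−k_d t_c) = (0.238/0.426) × 16.3 × e^(−0.238×2.554) = 0.5587 × 16.3 × 0.5445 = 4.958 mg/L.
x_c = v t_c = 0.498 m/s × 2.554 d × 86400 s/d = 109900 m ≈ 110 km.

t_c ≈ 2.55 d; D_c ≈ 4.96 mg/L; x_c ≈ 110 km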